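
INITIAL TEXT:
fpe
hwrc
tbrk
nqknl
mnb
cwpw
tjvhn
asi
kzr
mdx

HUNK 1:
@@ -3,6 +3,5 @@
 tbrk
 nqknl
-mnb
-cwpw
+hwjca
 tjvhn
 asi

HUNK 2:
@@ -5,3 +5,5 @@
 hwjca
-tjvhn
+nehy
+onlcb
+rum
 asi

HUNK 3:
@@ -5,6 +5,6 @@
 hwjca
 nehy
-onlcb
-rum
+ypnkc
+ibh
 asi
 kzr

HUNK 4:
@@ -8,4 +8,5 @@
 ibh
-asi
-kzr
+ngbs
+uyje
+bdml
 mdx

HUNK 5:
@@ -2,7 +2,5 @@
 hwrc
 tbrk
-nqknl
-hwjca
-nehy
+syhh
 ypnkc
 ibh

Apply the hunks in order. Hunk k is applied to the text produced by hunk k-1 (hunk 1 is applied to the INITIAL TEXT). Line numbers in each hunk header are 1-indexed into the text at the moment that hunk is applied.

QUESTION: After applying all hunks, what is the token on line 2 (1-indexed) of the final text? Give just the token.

Hunk 1: at line 3 remove [mnb,cwpw] add [hwjca] -> 9 lines: fpe hwrc tbrk nqknl hwjca tjvhn asi kzr mdx
Hunk 2: at line 5 remove [tjvhn] add [nehy,onlcb,rum] -> 11 lines: fpe hwrc tbrk nqknl hwjca nehy onlcb rum asi kzr mdx
Hunk 3: at line 5 remove [onlcb,rum] add [ypnkc,ibh] -> 11 lines: fpe hwrc tbrk nqknl hwjca nehy ypnkc ibh asi kzr mdx
Hunk 4: at line 8 remove [asi,kzr] add [ngbs,uyje,bdml] -> 12 lines: fpe hwrc tbrk nqknl hwjca nehy ypnkc ibh ngbs uyje bdml mdx
Hunk 5: at line 2 remove [nqknl,hwjca,nehy] add [syhh] -> 10 lines: fpe hwrc tbrk syhh ypnkc ibh ngbs uyje bdml mdx
Final line 2: hwrc

Answer: hwrc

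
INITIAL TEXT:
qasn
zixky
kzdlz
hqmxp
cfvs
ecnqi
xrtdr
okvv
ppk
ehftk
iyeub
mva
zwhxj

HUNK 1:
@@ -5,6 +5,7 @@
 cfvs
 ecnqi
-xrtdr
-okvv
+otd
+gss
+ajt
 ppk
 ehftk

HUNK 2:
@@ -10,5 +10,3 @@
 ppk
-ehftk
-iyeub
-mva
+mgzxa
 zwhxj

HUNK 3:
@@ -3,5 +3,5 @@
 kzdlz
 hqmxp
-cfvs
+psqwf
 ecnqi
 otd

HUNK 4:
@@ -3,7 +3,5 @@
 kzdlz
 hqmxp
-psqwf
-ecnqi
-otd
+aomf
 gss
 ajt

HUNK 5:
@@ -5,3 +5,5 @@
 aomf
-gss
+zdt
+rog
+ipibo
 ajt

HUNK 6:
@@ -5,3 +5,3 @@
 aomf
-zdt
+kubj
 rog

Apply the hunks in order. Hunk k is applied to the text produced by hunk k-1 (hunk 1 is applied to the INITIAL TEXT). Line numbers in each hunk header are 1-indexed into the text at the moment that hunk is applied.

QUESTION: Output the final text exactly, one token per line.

Hunk 1: at line 5 remove [xrtdr,okvv] add [otd,gss,ajt] -> 14 lines: qasn zixky kzdlz hqmxp cfvs ecnqi otd gss ajt ppk ehftk iyeub mva zwhxj
Hunk 2: at line 10 remove [ehftk,iyeub,mva] add [mgzxa] -> 12 lines: qasn zixky kzdlz hqmxp cfvs ecnqi otd gss ajt ppk mgzxa zwhxj
Hunk 3: at line 3 remove [cfvs] add [psqwf] -> 12 lines: qasn zixky kzdlz hqmxp psqwf ecnqi otd gss ajt ppk mgzxa zwhxj
Hunk 4: at line 3 remove [psqwf,ecnqi,otd] add [aomf] -> 10 lines: qasn zixky kzdlz hqmxp aomf gss ajt ppk mgzxa zwhxj
Hunk 5: at line 5 remove [gss] add [zdt,rog,ipibo] -> 12 lines: qasn zixky kzdlz hqmxp aomf zdt rog ipibo ajt ppk mgzxa zwhxj
Hunk 6: at line 5 remove [zdt] add [kubj] -> 12 lines: qasn zixky kzdlz hqmxp aomf kubj rog ipibo ajt ppk mgzxa zwhxj

Answer: qasn
zixky
kzdlz
hqmxp
aomf
kubj
rog
ipibo
ajt
ppk
mgzxa
zwhxj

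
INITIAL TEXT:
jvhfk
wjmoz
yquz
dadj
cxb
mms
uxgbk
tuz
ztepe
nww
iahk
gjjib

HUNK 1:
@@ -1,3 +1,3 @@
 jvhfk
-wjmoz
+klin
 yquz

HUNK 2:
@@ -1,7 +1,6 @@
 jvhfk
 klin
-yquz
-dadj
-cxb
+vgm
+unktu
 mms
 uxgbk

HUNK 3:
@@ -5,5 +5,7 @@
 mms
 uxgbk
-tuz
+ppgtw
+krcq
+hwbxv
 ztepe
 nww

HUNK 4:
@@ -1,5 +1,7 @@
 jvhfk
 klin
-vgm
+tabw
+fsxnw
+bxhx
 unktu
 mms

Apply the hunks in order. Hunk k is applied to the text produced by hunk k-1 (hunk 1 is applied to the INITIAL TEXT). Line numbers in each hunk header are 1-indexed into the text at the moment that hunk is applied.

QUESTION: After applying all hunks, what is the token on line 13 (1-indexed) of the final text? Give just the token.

Answer: nww

Derivation:
Hunk 1: at line 1 remove [wjmoz] add [klin] -> 12 lines: jvhfk klin yquz dadj cxb mms uxgbk tuz ztepe nww iahk gjjib
Hunk 2: at line 1 remove [yquz,dadj,cxb] add [vgm,unktu] -> 11 lines: jvhfk klin vgm unktu mms uxgbk tuz ztepe nww iahk gjjib
Hunk 3: at line 5 remove [tuz] add [ppgtw,krcq,hwbxv] -> 13 lines: jvhfk klin vgm unktu mms uxgbk ppgtw krcq hwbxv ztepe nww iahk gjjib
Hunk 4: at line 1 remove [vgm] add [tabw,fsxnw,bxhx] -> 15 lines: jvhfk klin tabw fsxnw bxhx unktu mms uxgbk ppgtw krcq hwbxv ztepe nww iahk gjjib
Final line 13: nww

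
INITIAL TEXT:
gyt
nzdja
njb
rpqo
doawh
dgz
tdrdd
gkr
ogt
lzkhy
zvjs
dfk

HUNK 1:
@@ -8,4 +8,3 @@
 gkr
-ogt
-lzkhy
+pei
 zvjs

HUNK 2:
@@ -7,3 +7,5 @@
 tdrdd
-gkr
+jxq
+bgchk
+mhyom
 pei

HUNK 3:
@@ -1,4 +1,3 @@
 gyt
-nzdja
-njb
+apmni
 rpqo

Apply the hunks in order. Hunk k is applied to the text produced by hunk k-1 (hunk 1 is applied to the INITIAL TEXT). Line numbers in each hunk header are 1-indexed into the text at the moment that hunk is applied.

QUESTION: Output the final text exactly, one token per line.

Hunk 1: at line 8 remove [ogt,lzkhy] add [pei] -> 11 lines: gyt nzdja njb rpqo doawh dgz tdrdd gkr pei zvjs dfk
Hunk 2: at line 7 remove [gkr] add [jxq,bgchk,mhyom] -> 13 lines: gyt nzdja njb rpqo doawh dgz tdrdd jxq bgchk mhyom pei zvjs dfk
Hunk 3: at line 1 remove [nzdja,njb] add [apmni] -> 12 lines: gyt apmni rpqo doawh dgz tdrdd jxq bgchk mhyom pei zvjs dfk

Answer: gyt
apmni
rpqo
doawh
dgz
tdrdd
jxq
bgchk
mhyom
pei
zvjs
dfk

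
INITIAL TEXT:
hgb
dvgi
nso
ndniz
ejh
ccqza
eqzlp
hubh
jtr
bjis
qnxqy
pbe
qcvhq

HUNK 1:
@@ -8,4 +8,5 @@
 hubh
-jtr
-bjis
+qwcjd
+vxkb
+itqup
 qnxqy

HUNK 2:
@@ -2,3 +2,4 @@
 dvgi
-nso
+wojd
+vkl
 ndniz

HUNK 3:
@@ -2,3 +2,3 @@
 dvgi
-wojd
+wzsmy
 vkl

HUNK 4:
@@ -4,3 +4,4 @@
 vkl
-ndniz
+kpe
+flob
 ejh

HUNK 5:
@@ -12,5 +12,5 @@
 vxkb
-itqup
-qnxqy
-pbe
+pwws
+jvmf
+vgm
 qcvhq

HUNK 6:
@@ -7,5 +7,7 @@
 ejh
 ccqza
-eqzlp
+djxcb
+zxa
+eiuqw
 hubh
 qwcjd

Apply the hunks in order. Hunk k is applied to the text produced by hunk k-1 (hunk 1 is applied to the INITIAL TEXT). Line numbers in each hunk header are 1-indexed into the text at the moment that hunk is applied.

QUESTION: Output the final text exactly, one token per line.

Answer: hgb
dvgi
wzsmy
vkl
kpe
flob
ejh
ccqza
djxcb
zxa
eiuqw
hubh
qwcjd
vxkb
pwws
jvmf
vgm
qcvhq

Derivation:
Hunk 1: at line 8 remove [jtr,bjis] add [qwcjd,vxkb,itqup] -> 14 lines: hgb dvgi nso ndniz ejh ccqza eqzlp hubh qwcjd vxkb itqup qnxqy pbe qcvhq
Hunk 2: at line 2 remove [nso] add [wojd,vkl] -> 15 lines: hgb dvgi wojd vkl ndniz ejh ccqza eqzlp hubh qwcjd vxkb itqup qnxqy pbe qcvhq
Hunk 3: at line 2 remove [wojd] add [wzsmy] -> 15 lines: hgb dvgi wzsmy vkl ndniz ejh ccqza eqzlp hubh qwcjd vxkb itqup qnxqy pbe qcvhq
Hunk 4: at line 4 remove [ndniz] add [kpe,flob] -> 16 lines: hgb dvgi wzsmy vkl kpe flob ejh ccqza eqzlp hubh qwcjd vxkb itqup qnxqy pbe qcvhq
Hunk 5: at line 12 remove [itqup,qnxqy,pbe] add [pwws,jvmf,vgm] -> 16 lines: hgb dvgi wzsmy vkl kpe flob ejh ccqza eqzlp hubh qwcjd vxkb pwws jvmf vgm qcvhq
Hunk 6: at line 7 remove [eqzlp] add [djxcb,zxa,eiuqw] -> 18 lines: hgb dvgi wzsmy vkl kpe flob ejh ccqza djxcb zxa eiuqw hubh qwcjd vxkb pwws jvmf vgm qcvhq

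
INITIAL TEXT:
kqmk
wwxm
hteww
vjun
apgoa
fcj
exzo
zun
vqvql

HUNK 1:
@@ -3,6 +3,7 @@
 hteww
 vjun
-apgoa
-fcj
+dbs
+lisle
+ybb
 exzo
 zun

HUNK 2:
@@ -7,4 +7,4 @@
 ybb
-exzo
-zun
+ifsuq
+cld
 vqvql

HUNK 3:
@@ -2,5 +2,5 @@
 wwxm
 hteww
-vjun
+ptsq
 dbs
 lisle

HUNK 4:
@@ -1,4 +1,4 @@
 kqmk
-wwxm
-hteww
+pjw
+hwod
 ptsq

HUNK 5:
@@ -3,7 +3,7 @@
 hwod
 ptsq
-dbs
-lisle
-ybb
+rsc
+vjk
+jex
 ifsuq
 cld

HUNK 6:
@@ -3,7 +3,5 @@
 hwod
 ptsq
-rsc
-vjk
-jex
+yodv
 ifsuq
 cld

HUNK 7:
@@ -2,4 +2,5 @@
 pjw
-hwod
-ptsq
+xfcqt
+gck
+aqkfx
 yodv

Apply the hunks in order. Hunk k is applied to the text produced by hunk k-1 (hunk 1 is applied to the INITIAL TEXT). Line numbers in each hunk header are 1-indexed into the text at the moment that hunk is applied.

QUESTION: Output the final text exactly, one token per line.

Hunk 1: at line 3 remove [apgoa,fcj] add [dbs,lisle,ybb] -> 10 lines: kqmk wwxm hteww vjun dbs lisle ybb exzo zun vqvql
Hunk 2: at line 7 remove [exzo,zun] add [ifsuq,cld] -> 10 lines: kqmk wwxm hteww vjun dbs lisle ybb ifsuq cld vqvql
Hunk 3: at line 2 remove [vjun] add [ptsq] -> 10 lines: kqmk wwxm hteww ptsq dbs lisle ybb ifsuq cld vqvql
Hunk 4: at line 1 remove [wwxm,hteww] add [pjw,hwod] -> 10 lines: kqmk pjw hwod ptsq dbs lisle ybb ifsuq cld vqvql
Hunk 5: at line 3 remove [dbs,lisle,ybb] add [rsc,vjk,jex] -> 10 lines: kqmk pjw hwod ptsq rsc vjk jex ifsuq cld vqvql
Hunk 6: at line 3 remove [rsc,vjk,jex] add [yodv] -> 8 lines: kqmk pjw hwod ptsq yodv ifsuq cld vqvql
Hunk 7: at line 2 remove [hwod,ptsq] add [xfcqt,gck,aqkfx] -> 9 lines: kqmk pjw xfcqt gck aqkfx yodv ifsuq cld vqvql

Answer: kqmk
pjw
xfcqt
gck
aqkfx
yodv
ifsuq
cld
vqvql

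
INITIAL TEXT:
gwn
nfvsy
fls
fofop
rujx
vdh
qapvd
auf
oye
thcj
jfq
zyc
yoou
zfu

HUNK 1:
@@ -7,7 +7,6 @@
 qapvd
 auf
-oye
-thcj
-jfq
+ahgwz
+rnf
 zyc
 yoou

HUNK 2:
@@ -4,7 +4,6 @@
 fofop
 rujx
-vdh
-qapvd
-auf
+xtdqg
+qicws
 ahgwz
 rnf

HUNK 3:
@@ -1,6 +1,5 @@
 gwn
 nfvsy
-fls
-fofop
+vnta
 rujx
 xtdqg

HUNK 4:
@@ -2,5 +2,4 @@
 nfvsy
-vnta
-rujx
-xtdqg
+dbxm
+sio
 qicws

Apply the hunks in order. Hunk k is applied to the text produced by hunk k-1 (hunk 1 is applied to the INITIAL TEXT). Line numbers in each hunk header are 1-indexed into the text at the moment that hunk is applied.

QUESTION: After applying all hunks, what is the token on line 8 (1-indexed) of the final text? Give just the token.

Answer: zyc

Derivation:
Hunk 1: at line 7 remove [oye,thcj,jfq] add [ahgwz,rnf] -> 13 lines: gwn nfvsy fls fofop rujx vdh qapvd auf ahgwz rnf zyc yoou zfu
Hunk 2: at line 4 remove [vdh,qapvd,auf] add [xtdqg,qicws] -> 12 lines: gwn nfvsy fls fofop rujx xtdqg qicws ahgwz rnf zyc yoou zfu
Hunk 3: at line 1 remove [fls,fofop] add [vnta] -> 11 lines: gwn nfvsy vnta rujx xtdqg qicws ahgwz rnf zyc yoou zfu
Hunk 4: at line 2 remove [vnta,rujx,xtdqg] add [dbxm,sio] -> 10 lines: gwn nfvsy dbxm sio qicws ahgwz rnf zyc yoou zfu
Final line 8: zyc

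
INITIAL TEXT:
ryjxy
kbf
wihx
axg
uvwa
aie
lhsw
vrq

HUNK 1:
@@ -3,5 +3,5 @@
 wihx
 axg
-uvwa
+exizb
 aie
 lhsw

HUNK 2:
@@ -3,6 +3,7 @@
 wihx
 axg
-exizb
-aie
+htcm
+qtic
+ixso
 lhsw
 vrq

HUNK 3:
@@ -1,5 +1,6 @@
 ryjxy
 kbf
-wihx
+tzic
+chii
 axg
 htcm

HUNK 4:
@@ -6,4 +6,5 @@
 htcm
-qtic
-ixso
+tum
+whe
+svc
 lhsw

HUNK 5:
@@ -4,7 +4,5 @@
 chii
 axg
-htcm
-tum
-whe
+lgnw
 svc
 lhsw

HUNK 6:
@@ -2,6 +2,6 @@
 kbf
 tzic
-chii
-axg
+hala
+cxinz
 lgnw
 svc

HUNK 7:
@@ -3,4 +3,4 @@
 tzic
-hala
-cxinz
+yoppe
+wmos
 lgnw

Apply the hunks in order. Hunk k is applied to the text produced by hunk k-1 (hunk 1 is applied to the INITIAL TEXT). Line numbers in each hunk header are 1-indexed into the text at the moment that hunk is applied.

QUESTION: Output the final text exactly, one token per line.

Answer: ryjxy
kbf
tzic
yoppe
wmos
lgnw
svc
lhsw
vrq

Derivation:
Hunk 1: at line 3 remove [uvwa] add [exizb] -> 8 lines: ryjxy kbf wihx axg exizb aie lhsw vrq
Hunk 2: at line 3 remove [exizb,aie] add [htcm,qtic,ixso] -> 9 lines: ryjxy kbf wihx axg htcm qtic ixso lhsw vrq
Hunk 3: at line 1 remove [wihx] add [tzic,chii] -> 10 lines: ryjxy kbf tzic chii axg htcm qtic ixso lhsw vrq
Hunk 4: at line 6 remove [qtic,ixso] add [tum,whe,svc] -> 11 lines: ryjxy kbf tzic chii axg htcm tum whe svc lhsw vrq
Hunk 5: at line 4 remove [htcm,tum,whe] add [lgnw] -> 9 lines: ryjxy kbf tzic chii axg lgnw svc lhsw vrq
Hunk 6: at line 2 remove [chii,axg] add [hala,cxinz] -> 9 lines: ryjxy kbf tzic hala cxinz lgnw svc lhsw vrq
Hunk 7: at line 3 remove [hala,cxinz] add [yoppe,wmos] -> 9 lines: ryjxy kbf tzic yoppe wmos lgnw svc lhsw vrq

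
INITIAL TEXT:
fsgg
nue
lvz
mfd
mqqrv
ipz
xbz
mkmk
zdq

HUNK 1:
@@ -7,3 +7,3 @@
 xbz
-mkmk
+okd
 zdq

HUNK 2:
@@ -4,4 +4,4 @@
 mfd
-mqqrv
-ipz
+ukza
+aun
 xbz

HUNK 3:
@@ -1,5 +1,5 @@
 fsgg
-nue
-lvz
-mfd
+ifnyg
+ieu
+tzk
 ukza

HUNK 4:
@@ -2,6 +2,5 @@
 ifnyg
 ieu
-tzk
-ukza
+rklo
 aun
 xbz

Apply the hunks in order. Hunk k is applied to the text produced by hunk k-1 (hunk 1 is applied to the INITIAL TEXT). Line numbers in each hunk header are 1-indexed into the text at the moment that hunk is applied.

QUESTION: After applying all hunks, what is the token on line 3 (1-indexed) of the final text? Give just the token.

Answer: ieu

Derivation:
Hunk 1: at line 7 remove [mkmk] add [okd] -> 9 lines: fsgg nue lvz mfd mqqrv ipz xbz okd zdq
Hunk 2: at line 4 remove [mqqrv,ipz] add [ukza,aun] -> 9 lines: fsgg nue lvz mfd ukza aun xbz okd zdq
Hunk 3: at line 1 remove [nue,lvz,mfd] add [ifnyg,ieu,tzk] -> 9 lines: fsgg ifnyg ieu tzk ukza aun xbz okd zdq
Hunk 4: at line 2 remove [tzk,ukza] add [rklo] -> 8 lines: fsgg ifnyg ieu rklo aun xbz okd zdq
Final line 3: ieu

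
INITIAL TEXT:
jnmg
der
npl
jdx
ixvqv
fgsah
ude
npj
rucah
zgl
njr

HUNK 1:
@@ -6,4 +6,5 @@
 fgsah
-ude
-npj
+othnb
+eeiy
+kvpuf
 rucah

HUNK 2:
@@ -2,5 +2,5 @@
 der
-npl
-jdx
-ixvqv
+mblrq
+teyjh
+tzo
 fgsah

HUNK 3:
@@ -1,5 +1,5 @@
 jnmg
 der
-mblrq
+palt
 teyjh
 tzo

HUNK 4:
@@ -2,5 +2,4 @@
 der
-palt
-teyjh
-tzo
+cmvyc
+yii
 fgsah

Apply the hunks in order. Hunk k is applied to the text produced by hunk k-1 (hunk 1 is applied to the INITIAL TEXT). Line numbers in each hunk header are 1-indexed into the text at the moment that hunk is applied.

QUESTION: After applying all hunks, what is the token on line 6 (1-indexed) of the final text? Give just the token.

Answer: othnb

Derivation:
Hunk 1: at line 6 remove [ude,npj] add [othnb,eeiy,kvpuf] -> 12 lines: jnmg der npl jdx ixvqv fgsah othnb eeiy kvpuf rucah zgl njr
Hunk 2: at line 2 remove [npl,jdx,ixvqv] add [mblrq,teyjh,tzo] -> 12 lines: jnmg der mblrq teyjh tzo fgsah othnb eeiy kvpuf rucah zgl njr
Hunk 3: at line 1 remove [mblrq] add [palt] -> 12 lines: jnmg der palt teyjh tzo fgsah othnb eeiy kvpuf rucah zgl njr
Hunk 4: at line 2 remove [palt,teyjh,tzo] add [cmvyc,yii] -> 11 lines: jnmg der cmvyc yii fgsah othnb eeiy kvpuf rucah zgl njr
Final line 6: othnb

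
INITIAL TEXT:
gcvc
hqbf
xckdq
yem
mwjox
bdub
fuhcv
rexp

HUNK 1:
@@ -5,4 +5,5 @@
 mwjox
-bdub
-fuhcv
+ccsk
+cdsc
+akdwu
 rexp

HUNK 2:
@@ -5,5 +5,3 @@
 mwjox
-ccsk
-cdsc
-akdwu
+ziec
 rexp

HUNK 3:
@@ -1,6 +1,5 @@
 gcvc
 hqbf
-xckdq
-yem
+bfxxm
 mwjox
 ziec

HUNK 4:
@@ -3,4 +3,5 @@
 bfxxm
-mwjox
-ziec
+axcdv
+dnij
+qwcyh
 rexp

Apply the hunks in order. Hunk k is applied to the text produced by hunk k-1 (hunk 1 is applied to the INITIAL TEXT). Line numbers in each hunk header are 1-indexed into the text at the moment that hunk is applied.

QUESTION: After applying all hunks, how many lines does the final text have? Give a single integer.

Hunk 1: at line 5 remove [bdub,fuhcv] add [ccsk,cdsc,akdwu] -> 9 lines: gcvc hqbf xckdq yem mwjox ccsk cdsc akdwu rexp
Hunk 2: at line 5 remove [ccsk,cdsc,akdwu] add [ziec] -> 7 lines: gcvc hqbf xckdq yem mwjox ziec rexp
Hunk 3: at line 1 remove [xckdq,yem] add [bfxxm] -> 6 lines: gcvc hqbf bfxxm mwjox ziec rexp
Hunk 4: at line 3 remove [mwjox,ziec] add [axcdv,dnij,qwcyh] -> 7 lines: gcvc hqbf bfxxm axcdv dnij qwcyh rexp
Final line count: 7

Answer: 7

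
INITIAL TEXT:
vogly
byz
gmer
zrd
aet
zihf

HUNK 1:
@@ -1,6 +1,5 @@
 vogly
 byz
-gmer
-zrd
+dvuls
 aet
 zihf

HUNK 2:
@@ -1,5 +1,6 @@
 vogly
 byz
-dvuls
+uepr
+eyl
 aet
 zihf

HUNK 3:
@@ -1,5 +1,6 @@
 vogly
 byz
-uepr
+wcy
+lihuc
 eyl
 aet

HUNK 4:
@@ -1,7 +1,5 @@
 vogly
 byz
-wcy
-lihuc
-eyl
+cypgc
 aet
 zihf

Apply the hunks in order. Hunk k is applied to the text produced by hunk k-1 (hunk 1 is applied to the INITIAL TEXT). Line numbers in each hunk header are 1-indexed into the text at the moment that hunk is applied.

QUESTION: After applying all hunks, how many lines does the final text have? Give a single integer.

Hunk 1: at line 1 remove [gmer,zrd] add [dvuls] -> 5 lines: vogly byz dvuls aet zihf
Hunk 2: at line 1 remove [dvuls] add [uepr,eyl] -> 6 lines: vogly byz uepr eyl aet zihf
Hunk 3: at line 1 remove [uepr] add [wcy,lihuc] -> 7 lines: vogly byz wcy lihuc eyl aet zihf
Hunk 4: at line 1 remove [wcy,lihuc,eyl] add [cypgc] -> 5 lines: vogly byz cypgc aet zihf
Final line count: 5

Answer: 5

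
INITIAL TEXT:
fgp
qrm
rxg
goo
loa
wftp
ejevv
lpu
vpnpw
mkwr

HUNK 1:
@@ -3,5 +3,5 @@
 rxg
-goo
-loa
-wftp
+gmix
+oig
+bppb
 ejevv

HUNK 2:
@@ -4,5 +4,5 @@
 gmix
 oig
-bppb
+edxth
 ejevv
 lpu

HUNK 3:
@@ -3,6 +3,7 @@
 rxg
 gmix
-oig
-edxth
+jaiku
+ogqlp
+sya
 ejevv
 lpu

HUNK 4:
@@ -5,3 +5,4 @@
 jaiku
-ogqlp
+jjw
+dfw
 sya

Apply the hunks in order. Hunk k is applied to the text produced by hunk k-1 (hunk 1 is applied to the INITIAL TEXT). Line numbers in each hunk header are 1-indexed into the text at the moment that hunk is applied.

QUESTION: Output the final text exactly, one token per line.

Answer: fgp
qrm
rxg
gmix
jaiku
jjw
dfw
sya
ejevv
lpu
vpnpw
mkwr

Derivation:
Hunk 1: at line 3 remove [goo,loa,wftp] add [gmix,oig,bppb] -> 10 lines: fgp qrm rxg gmix oig bppb ejevv lpu vpnpw mkwr
Hunk 2: at line 4 remove [bppb] add [edxth] -> 10 lines: fgp qrm rxg gmix oig edxth ejevv lpu vpnpw mkwr
Hunk 3: at line 3 remove [oig,edxth] add [jaiku,ogqlp,sya] -> 11 lines: fgp qrm rxg gmix jaiku ogqlp sya ejevv lpu vpnpw mkwr
Hunk 4: at line 5 remove [ogqlp] add [jjw,dfw] -> 12 lines: fgp qrm rxg gmix jaiku jjw dfw sya ejevv lpu vpnpw mkwr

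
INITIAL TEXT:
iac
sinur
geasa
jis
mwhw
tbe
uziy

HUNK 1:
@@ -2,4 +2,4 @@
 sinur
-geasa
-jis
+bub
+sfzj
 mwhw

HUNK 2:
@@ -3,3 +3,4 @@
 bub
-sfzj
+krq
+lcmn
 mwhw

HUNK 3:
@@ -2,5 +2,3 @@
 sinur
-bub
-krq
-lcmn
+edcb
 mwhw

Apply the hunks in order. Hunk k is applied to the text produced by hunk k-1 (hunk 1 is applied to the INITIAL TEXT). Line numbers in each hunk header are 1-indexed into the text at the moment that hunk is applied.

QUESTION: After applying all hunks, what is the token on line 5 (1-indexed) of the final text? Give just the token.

Hunk 1: at line 2 remove [geasa,jis] add [bub,sfzj] -> 7 lines: iac sinur bub sfzj mwhw tbe uziy
Hunk 2: at line 3 remove [sfzj] add [krq,lcmn] -> 8 lines: iac sinur bub krq lcmn mwhw tbe uziy
Hunk 3: at line 2 remove [bub,krq,lcmn] add [edcb] -> 6 lines: iac sinur edcb mwhw tbe uziy
Final line 5: tbe

Answer: tbe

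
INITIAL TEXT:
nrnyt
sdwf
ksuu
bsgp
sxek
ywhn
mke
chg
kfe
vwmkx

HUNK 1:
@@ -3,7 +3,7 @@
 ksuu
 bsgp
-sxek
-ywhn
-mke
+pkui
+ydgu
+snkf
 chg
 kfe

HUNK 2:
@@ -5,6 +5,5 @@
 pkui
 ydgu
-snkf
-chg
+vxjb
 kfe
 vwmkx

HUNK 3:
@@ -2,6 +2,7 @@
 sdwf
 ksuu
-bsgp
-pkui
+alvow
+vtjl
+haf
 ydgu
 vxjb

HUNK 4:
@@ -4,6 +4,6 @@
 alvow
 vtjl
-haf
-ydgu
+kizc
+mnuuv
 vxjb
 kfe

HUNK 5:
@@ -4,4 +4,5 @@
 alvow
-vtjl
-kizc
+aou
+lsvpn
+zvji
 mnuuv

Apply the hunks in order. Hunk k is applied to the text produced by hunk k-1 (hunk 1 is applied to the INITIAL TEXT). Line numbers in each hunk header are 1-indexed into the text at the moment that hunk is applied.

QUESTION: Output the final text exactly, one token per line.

Answer: nrnyt
sdwf
ksuu
alvow
aou
lsvpn
zvji
mnuuv
vxjb
kfe
vwmkx

Derivation:
Hunk 1: at line 3 remove [sxek,ywhn,mke] add [pkui,ydgu,snkf] -> 10 lines: nrnyt sdwf ksuu bsgp pkui ydgu snkf chg kfe vwmkx
Hunk 2: at line 5 remove [snkf,chg] add [vxjb] -> 9 lines: nrnyt sdwf ksuu bsgp pkui ydgu vxjb kfe vwmkx
Hunk 3: at line 2 remove [bsgp,pkui] add [alvow,vtjl,haf] -> 10 lines: nrnyt sdwf ksuu alvow vtjl haf ydgu vxjb kfe vwmkx
Hunk 4: at line 4 remove [haf,ydgu] add [kizc,mnuuv] -> 10 lines: nrnyt sdwf ksuu alvow vtjl kizc mnuuv vxjb kfe vwmkx
Hunk 5: at line 4 remove [vtjl,kizc] add [aou,lsvpn,zvji] -> 11 lines: nrnyt sdwf ksuu alvow aou lsvpn zvji mnuuv vxjb kfe vwmkx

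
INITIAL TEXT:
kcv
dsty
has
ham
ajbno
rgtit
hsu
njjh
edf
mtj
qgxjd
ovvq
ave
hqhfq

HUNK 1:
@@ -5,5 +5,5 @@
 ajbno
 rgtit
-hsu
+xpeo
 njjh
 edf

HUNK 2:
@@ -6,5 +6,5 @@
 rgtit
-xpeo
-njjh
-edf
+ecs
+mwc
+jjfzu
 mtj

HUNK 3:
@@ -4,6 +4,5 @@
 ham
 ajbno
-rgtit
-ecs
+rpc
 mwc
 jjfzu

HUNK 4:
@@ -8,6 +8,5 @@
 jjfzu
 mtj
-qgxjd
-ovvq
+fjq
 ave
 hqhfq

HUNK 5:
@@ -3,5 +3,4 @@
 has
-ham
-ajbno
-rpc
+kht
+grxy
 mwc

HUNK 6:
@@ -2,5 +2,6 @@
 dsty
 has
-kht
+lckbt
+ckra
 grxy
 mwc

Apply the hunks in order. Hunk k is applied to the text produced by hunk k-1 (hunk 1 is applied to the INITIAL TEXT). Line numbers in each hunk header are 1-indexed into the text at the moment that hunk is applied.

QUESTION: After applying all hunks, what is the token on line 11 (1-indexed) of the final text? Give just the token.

Answer: ave

Derivation:
Hunk 1: at line 5 remove [hsu] add [xpeo] -> 14 lines: kcv dsty has ham ajbno rgtit xpeo njjh edf mtj qgxjd ovvq ave hqhfq
Hunk 2: at line 6 remove [xpeo,njjh,edf] add [ecs,mwc,jjfzu] -> 14 lines: kcv dsty has ham ajbno rgtit ecs mwc jjfzu mtj qgxjd ovvq ave hqhfq
Hunk 3: at line 4 remove [rgtit,ecs] add [rpc] -> 13 lines: kcv dsty has ham ajbno rpc mwc jjfzu mtj qgxjd ovvq ave hqhfq
Hunk 4: at line 8 remove [qgxjd,ovvq] add [fjq] -> 12 lines: kcv dsty has ham ajbno rpc mwc jjfzu mtj fjq ave hqhfq
Hunk 5: at line 3 remove [ham,ajbno,rpc] add [kht,grxy] -> 11 lines: kcv dsty has kht grxy mwc jjfzu mtj fjq ave hqhfq
Hunk 6: at line 2 remove [kht] add [lckbt,ckra] -> 12 lines: kcv dsty has lckbt ckra grxy mwc jjfzu mtj fjq ave hqhfq
Final line 11: ave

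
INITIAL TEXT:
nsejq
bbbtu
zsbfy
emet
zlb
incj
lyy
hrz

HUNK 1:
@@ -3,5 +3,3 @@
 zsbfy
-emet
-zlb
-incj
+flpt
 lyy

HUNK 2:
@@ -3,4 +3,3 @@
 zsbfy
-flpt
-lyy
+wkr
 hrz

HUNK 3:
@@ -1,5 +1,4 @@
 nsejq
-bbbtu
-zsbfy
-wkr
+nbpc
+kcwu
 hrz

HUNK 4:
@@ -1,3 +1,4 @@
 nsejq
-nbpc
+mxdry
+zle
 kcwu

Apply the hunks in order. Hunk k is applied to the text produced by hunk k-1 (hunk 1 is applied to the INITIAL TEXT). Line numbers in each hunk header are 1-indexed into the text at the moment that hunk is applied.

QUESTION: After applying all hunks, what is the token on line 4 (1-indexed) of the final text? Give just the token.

Answer: kcwu

Derivation:
Hunk 1: at line 3 remove [emet,zlb,incj] add [flpt] -> 6 lines: nsejq bbbtu zsbfy flpt lyy hrz
Hunk 2: at line 3 remove [flpt,lyy] add [wkr] -> 5 lines: nsejq bbbtu zsbfy wkr hrz
Hunk 3: at line 1 remove [bbbtu,zsbfy,wkr] add [nbpc,kcwu] -> 4 lines: nsejq nbpc kcwu hrz
Hunk 4: at line 1 remove [nbpc] add [mxdry,zle] -> 5 lines: nsejq mxdry zle kcwu hrz
Final line 4: kcwu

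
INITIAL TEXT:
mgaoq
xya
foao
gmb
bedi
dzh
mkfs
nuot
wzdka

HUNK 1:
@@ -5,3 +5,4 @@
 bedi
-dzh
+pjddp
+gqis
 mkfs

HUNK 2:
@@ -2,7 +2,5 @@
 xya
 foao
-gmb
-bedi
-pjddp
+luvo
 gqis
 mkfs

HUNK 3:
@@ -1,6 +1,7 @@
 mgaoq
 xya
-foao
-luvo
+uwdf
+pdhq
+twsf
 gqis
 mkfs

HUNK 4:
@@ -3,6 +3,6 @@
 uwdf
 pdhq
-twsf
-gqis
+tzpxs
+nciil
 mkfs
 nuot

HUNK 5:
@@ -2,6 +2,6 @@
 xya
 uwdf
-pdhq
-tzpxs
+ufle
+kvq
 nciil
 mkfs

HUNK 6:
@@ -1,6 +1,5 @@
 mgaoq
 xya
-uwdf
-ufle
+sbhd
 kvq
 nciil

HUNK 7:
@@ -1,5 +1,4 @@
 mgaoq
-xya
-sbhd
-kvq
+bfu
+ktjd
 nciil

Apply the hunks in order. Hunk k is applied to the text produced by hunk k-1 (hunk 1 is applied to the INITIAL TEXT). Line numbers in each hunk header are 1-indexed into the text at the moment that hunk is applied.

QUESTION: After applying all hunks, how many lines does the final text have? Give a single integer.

Hunk 1: at line 5 remove [dzh] add [pjddp,gqis] -> 10 lines: mgaoq xya foao gmb bedi pjddp gqis mkfs nuot wzdka
Hunk 2: at line 2 remove [gmb,bedi,pjddp] add [luvo] -> 8 lines: mgaoq xya foao luvo gqis mkfs nuot wzdka
Hunk 3: at line 1 remove [foao,luvo] add [uwdf,pdhq,twsf] -> 9 lines: mgaoq xya uwdf pdhq twsf gqis mkfs nuot wzdka
Hunk 4: at line 3 remove [twsf,gqis] add [tzpxs,nciil] -> 9 lines: mgaoq xya uwdf pdhq tzpxs nciil mkfs nuot wzdka
Hunk 5: at line 2 remove [pdhq,tzpxs] add [ufle,kvq] -> 9 lines: mgaoq xya uwdf ufle kvq nciil mkfs nuot wzdka
Hunk 6: at line 1 remove [uwdf,ufle] add [sbhd] -> 8 lines: mgaoq xya sbhd kvq nciil mkfs nuot wzdka
Hunk 7: at line 1 remove [xya,sbhd,kvq] add [bfu,ktjd] -> 7 lines: mgaoq bfu ktjd nciil mkfs nuot wzdka
Final line count: 7

Answer: 7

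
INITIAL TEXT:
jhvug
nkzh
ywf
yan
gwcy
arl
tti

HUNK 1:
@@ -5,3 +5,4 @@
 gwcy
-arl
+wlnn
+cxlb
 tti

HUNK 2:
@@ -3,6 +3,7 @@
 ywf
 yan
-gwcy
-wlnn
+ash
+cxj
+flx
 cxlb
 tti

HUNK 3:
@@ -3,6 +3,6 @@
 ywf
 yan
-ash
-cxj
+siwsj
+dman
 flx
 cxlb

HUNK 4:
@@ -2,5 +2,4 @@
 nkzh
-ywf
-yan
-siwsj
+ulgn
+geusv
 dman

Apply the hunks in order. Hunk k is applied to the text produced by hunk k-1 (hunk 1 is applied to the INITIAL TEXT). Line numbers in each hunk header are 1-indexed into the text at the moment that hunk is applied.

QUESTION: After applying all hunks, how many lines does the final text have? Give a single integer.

Hunk 1: at line 5 remove [arl] add [wlnn,cxlb] -> 8 lines: jhvug nkzh ywf yan gwcy wlnn cxlb tti
Hunk 2: at line 3 remove [gwcy,wlnn] add [ash,cxj,flx] -> 9 lines: jhvug nkzh ywf yan ash cxj flx cxlb tti
Hunk 3: at line 3 remove [ash,cxj] add [siwsj,dman] -> 9 lines: jhvug nkzh ywf yan siwsj dman flx cxlb tti
Hunk 4: at line 2 remove [ywf,yan,siwsj] add [ulgn,geusv] -> 8 lines: jhvug nkzh ulgn geusv dman flx cxlb tti
Final line count: 8

Answer: 8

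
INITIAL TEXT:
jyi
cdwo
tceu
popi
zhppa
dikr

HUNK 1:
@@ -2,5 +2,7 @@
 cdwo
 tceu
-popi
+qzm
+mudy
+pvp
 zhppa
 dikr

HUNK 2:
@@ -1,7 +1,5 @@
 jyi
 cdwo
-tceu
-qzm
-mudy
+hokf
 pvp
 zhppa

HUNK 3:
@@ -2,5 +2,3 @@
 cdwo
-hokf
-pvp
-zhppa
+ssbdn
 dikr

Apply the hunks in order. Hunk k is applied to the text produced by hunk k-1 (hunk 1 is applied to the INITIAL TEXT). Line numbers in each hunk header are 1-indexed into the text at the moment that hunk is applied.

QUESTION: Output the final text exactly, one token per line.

Answer: jyi
cdwo
ssbdn
dikr

Derivation:
Hunk 1: at line 2 remove [popi] add [qzm,mudy,pvp] -> 8 lines: jyi cdwo tceu qzm mudy pvp zhppa dikr
Hunk 2: at line 1 remove [tceu,qzm,mudy] add [hokf] -> 6 lines: jyi cdwo hokf pvp zhppa dikr
Hunk 3: at line 2 remove [hokf,pvp,zhppa] add [ssbdn] -> 4 lines: jyi cdwo ssbdn dikr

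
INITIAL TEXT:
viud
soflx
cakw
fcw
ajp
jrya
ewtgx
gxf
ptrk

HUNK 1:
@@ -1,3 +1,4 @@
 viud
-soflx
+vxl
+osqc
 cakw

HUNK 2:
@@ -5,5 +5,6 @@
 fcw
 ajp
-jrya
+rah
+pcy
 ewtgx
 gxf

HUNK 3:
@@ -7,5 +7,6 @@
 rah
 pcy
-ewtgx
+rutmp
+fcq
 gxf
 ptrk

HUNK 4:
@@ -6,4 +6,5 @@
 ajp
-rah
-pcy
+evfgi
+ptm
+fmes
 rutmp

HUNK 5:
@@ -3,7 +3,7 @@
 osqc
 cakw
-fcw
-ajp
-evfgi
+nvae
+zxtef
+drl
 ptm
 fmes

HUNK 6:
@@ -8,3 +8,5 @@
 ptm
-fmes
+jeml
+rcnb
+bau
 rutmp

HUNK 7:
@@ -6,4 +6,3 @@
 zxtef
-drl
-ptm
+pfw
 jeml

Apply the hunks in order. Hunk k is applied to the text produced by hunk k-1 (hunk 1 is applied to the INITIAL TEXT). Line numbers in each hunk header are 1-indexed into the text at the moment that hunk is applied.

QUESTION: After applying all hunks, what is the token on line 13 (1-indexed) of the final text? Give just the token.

Hunk 1: at line 1 remove [soflx] add [vxl,osqc] -> 10 lines: viud vxl osqc cakw fcw ajp jrya ewtgx gxf ptrk
Hunk 2: at line 5 remove [jrya] add [rah,pcy] -> 11 lines: viud vxl osqc cakw fcw ajp rah pcy ewtgx gxf ptrk
Hunk 3: at line 7 remove [ewtgx] add [rutmp,fcq] -> 12 lines: viud vxl osqc cakw fcw ajp rah pcy rutmp fcq gxf ptrk
Hunk 4: at line 6 remove [rah,pcy] add [evfgi,ptm,fmes] -> 13 lines: viud vxl osqc cakw fcw ajp evfgi ptm fmes rutmp fcq gxf ptrk
Hunk 5: at line 3 remove [fcw,ajp,evfgi] add [nvae,zxtef,drl] -> 13 lines: viud vxl osqc cakw nvae zxtef drl ptm fmes rutmp fcq gxf ptrk
Hunk 6: at line 8 remove [fmes] add [jeml,rcnb,bau] -> 15 lines: viud vxl osqc cakw nvae zxtef drl ptm jeml rcnb bau rutmp fcq gxf ptrk
Hunk 7: at line 6 remove [drl,ptm] add [pfw] -> 14 lines: viud vxl osqc cakw nvae zxtef pfw jeml rcnb bau rutmp fcq gxf ptrk
Final line 13: gxf

Answer: gxf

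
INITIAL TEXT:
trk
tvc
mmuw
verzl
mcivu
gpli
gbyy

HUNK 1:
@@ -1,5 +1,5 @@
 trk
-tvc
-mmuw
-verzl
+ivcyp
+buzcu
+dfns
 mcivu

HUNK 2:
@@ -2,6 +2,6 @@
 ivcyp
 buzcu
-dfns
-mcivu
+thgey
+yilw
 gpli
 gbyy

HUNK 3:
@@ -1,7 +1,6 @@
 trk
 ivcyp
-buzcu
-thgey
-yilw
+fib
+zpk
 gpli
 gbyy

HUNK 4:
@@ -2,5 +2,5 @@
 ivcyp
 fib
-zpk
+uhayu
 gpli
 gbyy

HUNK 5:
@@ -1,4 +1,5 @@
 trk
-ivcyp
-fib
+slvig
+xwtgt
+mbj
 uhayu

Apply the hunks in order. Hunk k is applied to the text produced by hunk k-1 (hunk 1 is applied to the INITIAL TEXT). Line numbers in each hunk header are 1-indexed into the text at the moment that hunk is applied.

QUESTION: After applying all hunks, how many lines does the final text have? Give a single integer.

Answer: 7

Derivation:
Hunk 1: at line 1 remove [tvc,mmuw,verzl] add [ivcyp,buzcu,dfns] -> 7 lines: trk ivcyp buzcu dfns mcivu gpli gbyy
Hunk 2: at line 2 remove [dfns,mcivu] add [thgey,yilw] -> 7 lines: trk ivcyp buzcu thgey yilw gpli gbyy
Hunk 3: at line 1 remove [buzcu,thgey,yilw] add [fib,zpk] -> 6 lines: trk ivcyp fib zpk gpli gbyy
Hunk 4: at line 2 remove [zpk] add [uhayu] -> 6 lines: trk ivcyp fib uhayu gpli gbyy
Hunk 5: at line 1 remove [ivcyp,fib] add [slvig,xwtgt,mbj] -> 7 lines: trk slvig xwtgt mbj uhayu gpli gbyy
Final line count: 7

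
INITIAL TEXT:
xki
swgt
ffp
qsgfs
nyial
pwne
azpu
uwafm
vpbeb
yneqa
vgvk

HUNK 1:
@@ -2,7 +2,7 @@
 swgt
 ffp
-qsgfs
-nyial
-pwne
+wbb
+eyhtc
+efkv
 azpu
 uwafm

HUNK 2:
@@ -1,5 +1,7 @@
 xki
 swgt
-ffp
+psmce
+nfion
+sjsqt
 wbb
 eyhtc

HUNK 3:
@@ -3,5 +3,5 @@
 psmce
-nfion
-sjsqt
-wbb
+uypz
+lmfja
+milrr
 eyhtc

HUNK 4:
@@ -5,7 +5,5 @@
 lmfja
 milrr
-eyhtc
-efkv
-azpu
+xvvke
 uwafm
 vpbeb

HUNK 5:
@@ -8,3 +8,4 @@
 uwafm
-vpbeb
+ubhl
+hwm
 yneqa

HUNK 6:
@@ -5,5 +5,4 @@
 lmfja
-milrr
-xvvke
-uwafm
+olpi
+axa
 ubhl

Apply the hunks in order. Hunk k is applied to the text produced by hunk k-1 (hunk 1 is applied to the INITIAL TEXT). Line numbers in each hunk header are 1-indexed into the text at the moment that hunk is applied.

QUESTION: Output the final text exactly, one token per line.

Answer: xki
swgt
psmce
uypz
lmfja
olpi
axa
ubhl
hwm
yneqa
vgvk

Derivation:
Hunk 1: at line 2 remove [qsgfs,nyial,pwne] add [wbb,eyhtc,efkv] -> 11 lines: xki swgt ffp wbb eyhtc efkv azpu uwafm vpbeb yneqa vgvk
Hunk 2: at line 1 remove [ffp] add [psmce,nfion,sjsqt] -> 13 lines: xki swgt psmce nfion sjsqt wbb eyhtc efkv azpu uwafm vpbeb yneqa vgvk
Hunk 3: at line 3 remove [nfion,sjsqt,wbb] add [uypz,lmfja,milrr] -> 13 lines: xki swgt psmce uypz lmfja milrr eyhtc efkv azpu uwafm vpbeb yneqa vgvk
Hunk 4: at line 5 remove [eyhtc,efkv,azpu] add [xvvke] -> 11 lines: xki swgt psmce uypz lmfja milrr xvvke uwafm vpbeb yneqa vgvk
Hunk 5: at line 8 remove [vpbeb] add [ubhl,hwm] -> 12 lines: xki swgt psmce uypz lmfja milrr xvvke uwafm ubhl hwm yneqa vgvk
Hunk 6: at line 5 remove [milrr,xvvke,uwafm] add [olpi,axa] -> 11 lines: xki swgt psmce uypz lmfja olpi axa ubhl hwm yneqa vgvk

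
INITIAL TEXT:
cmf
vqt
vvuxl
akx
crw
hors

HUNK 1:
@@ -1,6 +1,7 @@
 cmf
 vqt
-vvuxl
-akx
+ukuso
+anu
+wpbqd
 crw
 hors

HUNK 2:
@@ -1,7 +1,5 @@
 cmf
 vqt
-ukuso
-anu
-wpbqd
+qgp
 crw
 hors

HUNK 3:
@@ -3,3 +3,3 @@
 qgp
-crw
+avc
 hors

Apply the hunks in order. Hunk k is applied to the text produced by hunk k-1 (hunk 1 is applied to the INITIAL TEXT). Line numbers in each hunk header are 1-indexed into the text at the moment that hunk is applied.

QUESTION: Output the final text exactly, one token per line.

Hunk 1: at line 1 remove [vvuxl,akx] add [ukuso,anu,wpbqd] -> 7 lines: cmf vqt ukuso anu wpbqd crw hors
Hunk 2: at line 1 remove [ukuso,anu,wpbqd] add [qgp] -> 5 lines: cmf vqt qgp crw hors
Hunk 3: at line 3 remove [crw] add [avc] -> 5 lines: cmf vqt qgp avc hors

Answer: cmf
vqt
qgp
avc
hors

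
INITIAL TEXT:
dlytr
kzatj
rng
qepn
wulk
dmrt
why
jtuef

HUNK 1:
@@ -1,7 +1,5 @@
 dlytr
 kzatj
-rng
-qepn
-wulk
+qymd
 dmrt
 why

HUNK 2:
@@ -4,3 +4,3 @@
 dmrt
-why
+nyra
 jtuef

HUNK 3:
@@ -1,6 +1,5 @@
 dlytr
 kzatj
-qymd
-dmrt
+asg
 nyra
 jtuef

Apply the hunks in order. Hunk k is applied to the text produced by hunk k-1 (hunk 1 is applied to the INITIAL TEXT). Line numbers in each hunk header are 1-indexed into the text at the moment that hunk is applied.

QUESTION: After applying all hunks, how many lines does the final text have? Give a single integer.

Answer: 5

Derivation:
Hunk 1: at line 1 remove [rng,qepn,wulk] add [qymd] -> 6 lines: dlytr kzatj qymd dmrt why jtuef
Hunk 2: at line 4 remove [why] add [nyra] -> 6 lines: dlytr kzatj qymd dmrt nyra jtuef
Hunk 3: at line 1 remove [qymd,dmrt] add [asg] -> 5 lines: dlytr kzatj asg nyra jtuef
Final line count: 5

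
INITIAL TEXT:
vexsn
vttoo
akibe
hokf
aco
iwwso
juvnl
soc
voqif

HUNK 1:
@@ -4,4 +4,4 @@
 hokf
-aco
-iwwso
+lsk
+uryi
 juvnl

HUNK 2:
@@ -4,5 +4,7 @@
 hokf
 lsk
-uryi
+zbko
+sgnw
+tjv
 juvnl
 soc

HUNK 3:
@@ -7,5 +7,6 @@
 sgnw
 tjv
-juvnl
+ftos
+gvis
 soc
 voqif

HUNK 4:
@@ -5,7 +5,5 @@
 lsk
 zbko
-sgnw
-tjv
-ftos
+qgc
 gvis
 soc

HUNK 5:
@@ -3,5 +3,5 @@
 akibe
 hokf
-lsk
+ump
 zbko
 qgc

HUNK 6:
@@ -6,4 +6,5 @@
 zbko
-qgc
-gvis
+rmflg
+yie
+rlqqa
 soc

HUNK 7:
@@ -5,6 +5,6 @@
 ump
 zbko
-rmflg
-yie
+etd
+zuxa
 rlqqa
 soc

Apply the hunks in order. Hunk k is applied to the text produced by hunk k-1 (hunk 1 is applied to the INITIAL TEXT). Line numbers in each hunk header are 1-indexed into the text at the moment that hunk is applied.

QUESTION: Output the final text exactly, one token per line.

Answer: vexsn
vttoo
akibe
hokf
ump
zbko
etd
zuxa
rlqqa
soc
voqif

Derivation:
Hunk 1: at line 4 remove [aco,iwwso] add [lsk,uryi] -> 9 lines: vexsn vttoo akibe hokf lsk uryi juvnl soc voqif
Hunk 2: at line 4 remove [uryi] add [zbko,sgnw,tjv] -> 11 lines: vexsn vttoo akibe hokf lsk zbko sgnw tjv juvnl soc voqif
Hunk 3: at line 7 remove [juvnl] add [ftos,gvis] -> 12 lines: vexsn vttoo akibe hokf lsk zbko sgnw tjv ftos gvis soc voqif
Hunk 4: at line 5 remove [sgnw,tjv,ftos] add [qgc] -> 10 lines: vexsn vttoo akibe hokf lsk zbko qgc gvis soc voqif
Hunk 5: at line 3 remove [lsk] add [ump] -> 10 lines: vexsn vttoo akibe hokf ump zbko qgc gvis soc voqif
Hunk 6: at line 6 remove [qgc,gvis] add [rmflg,yie,rlqqa] -> 11 lines: vexsn vttoo akibe hokf ump zbko rmflg yie rlqqa soc voqif
Hunk 7: at line 5 remove [rmflg,yie] add [etd,zuxa] -> 11 lines: vexsn vttoo akibe hokf ump zbko etd zuxa rlqqa soc voqif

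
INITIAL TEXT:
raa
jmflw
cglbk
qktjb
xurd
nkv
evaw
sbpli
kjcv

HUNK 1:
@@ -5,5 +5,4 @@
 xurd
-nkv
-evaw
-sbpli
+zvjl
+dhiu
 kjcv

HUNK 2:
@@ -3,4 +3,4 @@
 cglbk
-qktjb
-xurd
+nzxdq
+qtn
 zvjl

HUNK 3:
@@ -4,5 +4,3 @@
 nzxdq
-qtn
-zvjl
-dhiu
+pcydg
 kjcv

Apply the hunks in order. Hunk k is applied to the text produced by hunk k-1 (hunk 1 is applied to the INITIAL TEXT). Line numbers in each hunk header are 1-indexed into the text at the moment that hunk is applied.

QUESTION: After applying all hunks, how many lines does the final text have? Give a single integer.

Hunk 1: at line 5 remove [nkv,evaw,sbpli] add [zvjl,dhiu] -> 8 lines: raa jmflw cglbk qktjb xurd zvjl dhiu kjcv
Hunk 2: at line 3 remove [qktjb,xurd] add [nzxdq,qtn] -> 8 lines: raa jmflw cglbk nzxdq qtn zvjl dhiu kjcv
Hunk 3: at line 4 remove [qtn,zvjl,dhiu] add [pcydg] -> 6 lines: raa jmflw cglbk nzxdq pcydg kjcv
Final line count: 6

Answer: 6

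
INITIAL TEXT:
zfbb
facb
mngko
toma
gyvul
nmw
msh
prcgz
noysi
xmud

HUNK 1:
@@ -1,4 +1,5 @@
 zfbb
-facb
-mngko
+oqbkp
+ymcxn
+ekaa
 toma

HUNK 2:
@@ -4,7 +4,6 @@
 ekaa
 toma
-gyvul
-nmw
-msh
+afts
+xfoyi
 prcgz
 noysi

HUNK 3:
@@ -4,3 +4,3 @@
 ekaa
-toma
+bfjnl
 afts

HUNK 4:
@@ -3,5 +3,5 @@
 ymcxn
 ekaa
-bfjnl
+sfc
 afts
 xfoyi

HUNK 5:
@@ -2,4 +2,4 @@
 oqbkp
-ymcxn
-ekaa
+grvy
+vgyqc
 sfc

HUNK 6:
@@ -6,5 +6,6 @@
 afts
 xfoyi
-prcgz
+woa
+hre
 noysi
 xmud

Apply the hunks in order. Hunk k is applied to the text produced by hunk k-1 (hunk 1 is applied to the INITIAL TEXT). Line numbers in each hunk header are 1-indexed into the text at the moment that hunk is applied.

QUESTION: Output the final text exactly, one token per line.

Answer: zfbb
oqbkp
grvy
vgyqc
sfc
afts
xfoyi
woa
hre
noysi
xmud

Derivation:
Hunk 1: at line 1 remove [facb,mngko] add [oqbkp,ymcxn,ekaa] -> 11 lines: zfbb oqbkp ymcxn ekaa toma gyvul nmw msh prcgz noysi xmud
Hunk 2: at line 4 remove [gyvul,nmw,msh] add [afts,xfoyi] -> 10 lines: zfbb oqbkp ymcxn ekaa toma afts xfoyi prcgz noysi xmud
Hunk 3: at line 4 remove [toma] add [bfjnl] -> 10 lines: zfbb oqbkp ymcxn ekaa bfjnl afts xfoyi prcgz noysi xmud
Hunk 4: at line 3 remove [bfjnl] add [sfc] -> 10 lines: zfbb oqbkp ymcxn ekaa sfc afts xfoyi prcgz noysi xmud
Hunk 5: at line 2 remove [ymcxn,ekaa] add [grvy,vgyqc] -> 10 lines: zfbb oqbkp grvy vgyqc sfc afts xfoyi prcgz noysi xmud
Hunk 6: at line 6 remove [prcgz] add [woa,hre] -> 11 lines: zfbb oqbkp grvy vgyqc sfc afts xfoyi woa hre noysi xmud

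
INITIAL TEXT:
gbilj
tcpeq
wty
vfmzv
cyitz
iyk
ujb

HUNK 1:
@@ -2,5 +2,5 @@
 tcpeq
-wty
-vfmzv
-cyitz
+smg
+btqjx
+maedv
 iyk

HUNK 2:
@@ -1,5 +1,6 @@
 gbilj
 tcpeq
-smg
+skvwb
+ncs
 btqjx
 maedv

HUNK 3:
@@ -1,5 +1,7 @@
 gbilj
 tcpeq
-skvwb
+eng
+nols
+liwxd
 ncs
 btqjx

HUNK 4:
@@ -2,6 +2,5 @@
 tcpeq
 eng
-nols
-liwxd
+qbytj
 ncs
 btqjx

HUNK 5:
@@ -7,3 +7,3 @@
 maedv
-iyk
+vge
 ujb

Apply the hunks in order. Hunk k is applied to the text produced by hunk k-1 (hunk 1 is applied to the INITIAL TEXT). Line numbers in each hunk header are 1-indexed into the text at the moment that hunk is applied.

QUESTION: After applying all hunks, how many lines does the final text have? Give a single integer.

Answer: 9

Derivation:
Hunk 1: at line 2 remove [wty,vfmzv,cyitz] add [smg,btqjx,maedv] -> 7 lines: gbilj tcpeq smg btqjx maedv iyk ujb
Hunk 2: at line 1 remove [smg] add [skvwb,ncs] -> 8 lines: gbilj tcpeq skvwb ncs btqjx maedv iyk ujb
Hunk 3: at line 1 remove [skvwb] add [eng,nols,liwxd] -> 10 lines: gbilj tcpeq eng nols liwxd ncs btqjx maedv iyk ujb
Hunk 4: at line 2 remove [nols,liwxd] add [qbytj] -> 9 lines: gbilj tcpeq eng qbytj ncs btqjx maedv iyk ujb
Hunk 5: at line 7 remove [iyk] add [vge] -> 9 lines: gbilj tcpeq eng qbytj ncs btqjx maedv vge ujb
Final line count: 9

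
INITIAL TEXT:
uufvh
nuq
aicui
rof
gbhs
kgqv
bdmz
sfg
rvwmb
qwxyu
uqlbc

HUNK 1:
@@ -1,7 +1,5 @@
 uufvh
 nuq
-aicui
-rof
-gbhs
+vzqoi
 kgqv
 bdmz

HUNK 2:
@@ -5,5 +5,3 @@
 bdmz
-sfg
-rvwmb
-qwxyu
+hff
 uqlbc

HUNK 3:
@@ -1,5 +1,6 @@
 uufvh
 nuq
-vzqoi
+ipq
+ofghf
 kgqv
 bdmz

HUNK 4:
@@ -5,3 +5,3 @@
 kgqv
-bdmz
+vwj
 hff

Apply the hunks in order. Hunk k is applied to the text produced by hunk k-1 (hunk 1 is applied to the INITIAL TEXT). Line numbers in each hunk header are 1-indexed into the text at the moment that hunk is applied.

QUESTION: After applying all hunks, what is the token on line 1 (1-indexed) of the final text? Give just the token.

Answer: uufvh

Derivation:
Hunk 1: at line 1 remove [aicui,rof,gbhs] add [vzqoi] -> 9 lines: uufvh nuq vzqoi kgqv bdmz sfg rvwmb qwxyu uqlbc
Hunk 2: at line 5 remove [sfg,rvwmb,qwxyu] add [hff] -> 7 lines: uufvh nuq vzqoi kgqv bdmz hff uqlbc
Hunk 3: at line 1 remove [vzqoi] add [ipq,ofghf] -> 8 lines: uufvh nuq ipq ofghf kgqv bdmz hff uqlbc
Hunk 4: at line 5 remove [bdmz] add [vwj] -> 8 lines: uufvh nuq ipq ofghf kgqv vwj hff uqlbc
Final line 1: uufvh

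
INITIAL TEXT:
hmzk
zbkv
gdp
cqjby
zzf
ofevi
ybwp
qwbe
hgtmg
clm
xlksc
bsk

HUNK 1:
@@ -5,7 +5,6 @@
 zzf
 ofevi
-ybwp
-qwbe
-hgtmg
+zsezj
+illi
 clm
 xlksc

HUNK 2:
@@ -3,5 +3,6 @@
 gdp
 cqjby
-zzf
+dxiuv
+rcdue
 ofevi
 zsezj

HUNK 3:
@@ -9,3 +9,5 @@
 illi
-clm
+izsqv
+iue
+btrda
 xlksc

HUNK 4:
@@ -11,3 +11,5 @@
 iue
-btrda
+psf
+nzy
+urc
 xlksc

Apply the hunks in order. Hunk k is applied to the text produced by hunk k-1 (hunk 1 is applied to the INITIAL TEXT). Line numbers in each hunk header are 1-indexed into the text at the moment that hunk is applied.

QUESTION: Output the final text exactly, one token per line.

Hunk 1: at line 5 remove [ybwp,qwbe,hgtmg] add [zsezj,illi] -> 11 lines: hmzk zbkv gdp cqjby zzf ofevi zsezj illi clm xlksc bsk
Hunk 2: at line 3 remove [zzf] add [dxiuv,rcdue] -> 12 lines: hmzk zbkv gdp cqjby dxiuv rcdue ofevi zsezj illi clm xlksc bsk
Hunk 3: at line 9 remove [clm] add [izsqv,iue,btrda] -> 14 lines: hmzk zbkv gdp cqjby dxiuv rcdue ofevi zsezj illi izsqv iue btrda xlksc bsk
Hunk 4: at line 11 remove [btrda] add [psf,nzy,urc] -> 16 lines: hmzk zbkv gdp cqjby dxiuv rcdue ofevi zsezj illi izsqv iue psf nzy urc xlksc bsk

Answer: hmzk
zbkv
gdp
cqjby
dxiuv
rcdue
ofevi
zsezj
illi
izsqv
iue
psf
nzy
urc
xlksc
bsk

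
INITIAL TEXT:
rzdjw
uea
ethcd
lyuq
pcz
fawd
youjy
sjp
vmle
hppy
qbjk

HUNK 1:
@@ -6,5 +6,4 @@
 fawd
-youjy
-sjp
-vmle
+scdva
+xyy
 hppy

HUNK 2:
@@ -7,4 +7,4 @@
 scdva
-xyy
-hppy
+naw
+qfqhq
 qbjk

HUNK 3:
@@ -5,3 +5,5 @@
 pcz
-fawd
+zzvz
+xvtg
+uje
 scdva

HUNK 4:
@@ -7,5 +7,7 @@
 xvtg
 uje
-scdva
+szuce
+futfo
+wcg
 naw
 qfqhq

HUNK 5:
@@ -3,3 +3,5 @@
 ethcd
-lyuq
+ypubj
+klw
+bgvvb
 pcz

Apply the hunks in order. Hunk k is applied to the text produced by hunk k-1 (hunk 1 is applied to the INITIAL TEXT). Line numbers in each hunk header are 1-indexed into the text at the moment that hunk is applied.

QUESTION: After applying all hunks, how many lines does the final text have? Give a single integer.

Hunk 1: at line 6 remove [youjy,sjp,vmle] add [scdva,xyy] -> 10 lines: rzdjw uea ethcd lyuq pcz fawd scdva xyy hppy qbjk
Hunk 2: at line 7 remove [xyy,hppy] add [naw,qfqhq] -> 10 lines: rzdjw uea ethcd lyuq pcz fawd scdva naw qfqhq qbjk
Hunk 3: at line 5 remove [fawd] add [zzvz,xvtg,uje] -> 12 lines: rzdjw uea ethcd lyuq pcz zzvz xvtg uje scdva naw qfqhq qbjk
Hunk 4: at line 7 remove [scdva] add [szuce,futfo,wcg] -> 14 lines: rzdjw uea ethcd lyuq pcz zzvz xvtg uje szuce futfo wcg naw qfqhq qbjk
Hunk 5: at line 3 remove [lyuq] add [ypubj,klw,bgvvb] -> 16 lines: rzdjw uea ethcd ypubj klw bgvvb pcz zzvz xvtg uje szuce futfo wcg naw qfqhq qbjk
Final line count: 16

Answer: 16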